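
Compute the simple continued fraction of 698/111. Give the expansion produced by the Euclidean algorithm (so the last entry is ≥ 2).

[6; 3, 2, 7, 2]

698 = 6·111 + 32
111 = 3·32 + 15
32 = 2·15 + 2
15 = 7·2 + 1
2 = 2·1 + 0  (stop)
So 698/111 = [6; 3, 2, 7, 2].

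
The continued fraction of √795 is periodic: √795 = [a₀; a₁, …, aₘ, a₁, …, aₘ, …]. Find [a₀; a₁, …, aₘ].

[28; 5, 9, 5, 56]

a₀ = ⌊√795⌋ = 28.
With m₀=0, d₀=1 and mₖ₊₁ = dₖaₖ − mₖ, dₖ₊₁ = (n − mₖ₊₁²)/dₖ, aₖ₊₁ = ⌊(a₀+mₖ₊₁)/dₖ₊₁⌋:
  k=1: m=28, d=11, a=5
  k=2: m=27, d=6, a=9
  k=3: m=27, d=11, a=5
  k=4: m=28, d=1, a=56
d=1 and a=2a₀=56 at k=4, so the next step gives (m, d) = (28, 11) again — its k=1 value — and the period has length 4.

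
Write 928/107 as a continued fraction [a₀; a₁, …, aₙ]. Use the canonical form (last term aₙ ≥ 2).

928 = 8×107 + 72
107 = 1×72 + 35
72 = 2×35 + 2
35 = 17×2 + 1
2 = 2×1 + 0  (stop)
So 928/107 = [8; 1, 2, 17, 2].

[8; 1, 2, 17, 2]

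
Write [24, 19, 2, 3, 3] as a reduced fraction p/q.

10751/447

Fold from the inside: start with 3/1.
  3 + 1/3 = 10/3
  2 + 3/10 = 23/10
  19 + 10/23 = 447/23
  24 + 23/447 = 10751/447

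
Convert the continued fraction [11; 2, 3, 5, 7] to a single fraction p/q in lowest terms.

3041/266

Using pₖ = aₖpₖ₋₁ + pₖ₋₂ and qₖ = aₖqₖ₋₁ + qₖ₋₂:
  k=0: a=11, p=11, q=1
  k=1: a=2, p=23, q=2
  k=2: a=3, p=80, q=7
  k=3: a=5, p=423, q=37
  k=4: a=7, p=3041, q=266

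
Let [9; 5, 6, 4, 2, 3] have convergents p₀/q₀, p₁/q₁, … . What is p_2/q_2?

Using pₖ = aₖpₖ₋₁ + pₖ₋₂, qₖ = aₖqₖ₋₁ + qₖ₋₂ (with p₋₁=1, p₋₂=0, q₋₁=0, q₋₂=1):
  k=0: a=9, p=9, q=1
  k=1: a=5, p=46, q=5
  k=2: a=6, p=285, q=31

285/31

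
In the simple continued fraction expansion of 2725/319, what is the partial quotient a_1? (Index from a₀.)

2725 = 8·319 + 173   →  a_0 = 8
319 = 1·173 + 146   →  a_1 = 1

1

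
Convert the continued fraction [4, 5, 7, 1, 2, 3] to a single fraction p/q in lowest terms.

1657/395

Fold from the inside: start with 3/1.
  2 + 1/3 = 7/3
  1 + 3/7 = 10/7
  7 + 7/10 = 77/10
  5 + 10/77 = 395/77
  4 + 77/395 = 1657/395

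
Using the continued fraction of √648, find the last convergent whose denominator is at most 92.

1731/68

√648 = [25; 2, 5, 6, 5, 2, 50, …] (period length 6).
Convergents:
  p_0/q_0 = 25/1
  p_1/q_1 = 51/2
  p_2/q_2 = 280/11
  p_3/q_3 = 1731/68
  p_4/q_4 = 8935/351
q_3 = 68 ≤ 92 < 351 = q_4, so the answer is 1731/68.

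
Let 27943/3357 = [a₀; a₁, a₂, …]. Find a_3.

3

27943 = 8·3357 + 1087   →  a_0 = 8
3357 = 3·1087 + 96   →  a_1 = 3
1087 = 11·96 + 31   →  a_2 = 11
96 = 3·31 + 3   →  a_3 = 3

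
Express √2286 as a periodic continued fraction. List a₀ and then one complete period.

a₀ = ⌊√2286⌋ = 47.
With m₀=0, d₀=1 and mₖ₊₁ = dₖaₖ − mₖ, dₖ₊₁ = (n − mₖ₊₁²)/dₖ, aₖ₊₁ = ⌊(a₀+mₖ₊₁)/dₖ₊₁⌋:
  k=1: m=47, d=77, a=1
  k=2: m=30, d=18, a=4
  k=3: m=42, d=29, a=3
  k=4: m=45, d=9, a=10
  k=5: m=45, d=29, a=3
  k=6: m=42, d=18, a=4
  k=7: m=30, d=77, a=1
  k=8: m=47, d=1, a=94
d=1 and a=2a₀=94 at k=8, so the next step gives (m, d) = (47, 77) again — its k=1 value — and the period has length 8.

[47; 1, 4, 3, 10, 3, 4, 1, 94]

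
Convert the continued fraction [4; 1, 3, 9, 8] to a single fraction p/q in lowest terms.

1427/300

Fold from the inside: start with 8/1.
  9 + 1/8 = 73/8
  3 + 8/73 = 227/73
  1 + 73/227 = 300/227
  4 + 227/300 = 1427/300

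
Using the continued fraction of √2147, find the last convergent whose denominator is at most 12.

139/3

√2147 = [46; 2, 1, 45, 1, 2, 92, …] (period length 6).
Convergents:
  p_0/q_0 = 46/1
  p_1/q_1 = 93/2
  p_2/q_2 = 139/3
  p_3/q_3 = 6348/137
q_2 = 3 ≤ 12 < 137 = q_3, so the answer is 139/3.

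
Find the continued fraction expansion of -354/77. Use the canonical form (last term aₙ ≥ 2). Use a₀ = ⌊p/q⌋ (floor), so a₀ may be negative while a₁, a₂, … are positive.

-354 = -5×77 + 31
77 = 2×31 + 15
31 = 2×15 + 1
15 = 15×1 + 0  (stop)
So -354/77 = [-5; 2, 2, 15].

[-5; 2, 2, 15]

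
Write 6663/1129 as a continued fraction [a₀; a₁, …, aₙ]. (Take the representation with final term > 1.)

6663 = 5*1129 + 1018
1129 = 1*1018 + 111
1018 = 9*111 + 19
111 = 5*19 + 16
19 = 1*16 + 3
16 = 5*3 + 1
3 = 3*1 + 0  (stop)
So 6663/1129 = [5; 1, 9, 5, 1, 5, 3].

[5; 1, 9, 5, 1, 5, 3]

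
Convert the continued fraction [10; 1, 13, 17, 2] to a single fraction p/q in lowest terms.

5377/492

Fold from the inside: start with 2/1.
  17 + 1/2 = 35/2
  13 + 2/35 = 457/35
  1 + 35/457 = 492/457
  10 + 457/492 = 5377/492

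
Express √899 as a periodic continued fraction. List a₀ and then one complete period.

a₀ = ⌊√899⌋ = 29.
With m₀=0, d₀=1 and mₖ₊₁ = dₖaₖ − mₖ, dₖ₊₁ = (n − mₖ₊₁²)/dₖ, aₖ₊₁ = ⌊(a₀+mₖ₊₁)/dₖ₊₁⌋:
  k=1: m=29, d=58, a=1
  k=2: m=29, d=1, a=58
d=1 and a=2a₀=58 at k=2, so the next step gives (m, d) = (29, 58) again — its k=1 value — and the period has length 2.

[29; 1, 58]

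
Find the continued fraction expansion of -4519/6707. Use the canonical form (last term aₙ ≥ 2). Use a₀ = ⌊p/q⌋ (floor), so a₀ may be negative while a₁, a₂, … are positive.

[-1; 3, 15, 3, 3, 14]

-4519 = -1*6707 + 2188
6707 = 3*2188 + 143
2188 = 15*143 + 43
143 = 3*43 + 14
43 = 3*14 + 1
14 = 14*1 + 0  (stop)
So -4519/6707 = [-1; 3, 15, 3, 3, 14].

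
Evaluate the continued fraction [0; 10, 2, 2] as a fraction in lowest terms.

Using pₖ = aₖpₖ₋₁ + pₖ₋₂ and qₖ = aₖqₖ₋₁ + qₖ₋₂:
  k=0: a=0, p=0, q=1
  k=1: a=10, p=1, q=10
  k=2: a=2, p=2, q=21
  k=3: a=2, p=5, q=52

5/52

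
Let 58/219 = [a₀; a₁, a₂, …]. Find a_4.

58 = 0·219 + 58   →  a_0 = 0
219 = 3·58 + 45   →  a_1 = 3
58 = 1·45 + 13   →  a_2 = 1
45 = 3·13 + 6   →  a_3 = 3
13 = 2·6 + 1   →  a_4 = 2

2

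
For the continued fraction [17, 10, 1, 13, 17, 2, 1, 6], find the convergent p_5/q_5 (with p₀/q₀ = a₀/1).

91901/5377

Using pₖ = aₖpₖ₋₁ + pₖ₋₂, qₖ = aₖqₖ₋₁ + qₖ₋₂ (with p₋₁=1, p₋₂=0, q₋₁=0, q₋₂=1):
  k=0: a=17, p=17, q=1
  k=1: a=10, p=171, q=10
  k=2: a=1, p=188, q=11
  k=3: a=13, p=2615, q=153
  k=4: a=17, p=44643, q=2612
  k=5: a=2, p=91901, q=5377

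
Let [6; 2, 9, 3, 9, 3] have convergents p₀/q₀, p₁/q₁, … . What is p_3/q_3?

Using pₖ = aₖpₖ₋₁ + pₖ₋₂, qₖ = aₖqₖ₋₁ + qₖ₋₂ (with p₋₁=1, p₋₂=0, q₋₁=0, q₋₂=1):
  k=0: a=6, p=6, q=1
  k=1: a=2, p=13, q=2
  k=2: a=9, p=123, q=19
  k=3: a=3, p=382, q=59

382/59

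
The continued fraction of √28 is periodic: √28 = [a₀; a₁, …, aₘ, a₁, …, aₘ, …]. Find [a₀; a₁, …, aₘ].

a₀ = ⌊√28⌋ = 5.
With m₀=0, d₀=1 and mₖ₊₁ = dₖaₖ − mₖ, dₖ₊₁ = (n − mₖ₊₁²)/dₖ, aₖ₊₁ = ⌊(a₀+mₖ₊₁)/dₖ₊₁⌋:
  k=1: m=5, d=3, a=3
  k=2: m=4, d=4, a=2
  k=3: m=4, d=3, a=3
  k=4: m=5, d=1, a=10
d=1 and a=2a₀=10 at k=4, so the next step gives (m, d) = (5, 3) again — its k=1 value — and the period has length 4.

[5; 3, 2, 3, 10]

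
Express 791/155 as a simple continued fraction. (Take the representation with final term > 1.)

791 = 5·155 + 16
155 = 9·16 + 11
16 = 1·11 + 5
11 = 2·5 + 1
5 = 5·1 + 0  (stop)
So 791/155 = [5; 9, 1, 2, 5].

[5; 9, 1, 2, 5]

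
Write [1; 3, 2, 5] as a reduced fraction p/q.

Fold from the inside: start with 5/1.
  2 + 1/5 = 11/5
  3 + 5/11 = 38/11
  1 + 11/38 = 49/38

49/38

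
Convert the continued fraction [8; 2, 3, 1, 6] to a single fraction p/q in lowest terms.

Using pₖ = aₖpₖ₋₁ + pₖ₋₂ and qₖ = aₖqₖ₋₁ + qₖ₋₂:
  k=0: a=8, p=8, q=1
  k=1: a=2, p=17, q=2
  k=2: a=3, p=59, q=7
  k=3: a=1, p=76, q=9
  k=4: a=6, p=515, q=61

515/61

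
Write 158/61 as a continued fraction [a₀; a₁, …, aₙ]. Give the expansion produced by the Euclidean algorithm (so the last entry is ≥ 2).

[2; 1, 1, 2, 3, 1, 2]

158 = 2*61 + 36
61 = 1*36 + 25
36 = 1*25 + 11
25 = 2*11 + 3
11 = 3*3 + 2
3 = 1*2 + 1
2 = 2*1 + 0  (stop)
So 158/61 = [2; 1, 1, 2, 3, 1, 2].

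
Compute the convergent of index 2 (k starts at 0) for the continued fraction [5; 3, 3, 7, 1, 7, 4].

Using pₖ = aₖpₖ₋₁ + pₖ₋₂, qₖ = aₖqₖ₋₁ + qₖ₋₂ (with p₋₁=1, p₋₂=0, q₋₁=0, q₋₂=1):
  k=0: a=5, p=5, q=1
  k=1: a=3, p=16, q=3
  k=2: a=3, p=53, q=10

53/10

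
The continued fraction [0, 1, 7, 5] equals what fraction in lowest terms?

36/41

Using pₖ = aₖpₖ₋₁ + pₖ₋₂ and qₖ = aₖqₖ₋₁ + qₖ₋₂:
  k=0: a=0, p=0, q=1
  k=1: a=1, p=1, q=1
  k=2: a=7, p=7, q=8
  k=3: a=5, p=36, q=41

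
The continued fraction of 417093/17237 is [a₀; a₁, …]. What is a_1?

417093 = 24·17237 + 3405   →  a_0 = 24
17237 = 5·3405 + 212   →  a_1 = 5

5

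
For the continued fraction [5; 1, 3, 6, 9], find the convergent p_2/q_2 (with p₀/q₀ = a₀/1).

23/4

Using pₖ = aₖpₖ₋₁ + pₖ₋₂, qₖ = aₖqₖ₋₁ + qₖ₋₂ (with p₋₁=1, p₋₂=0, q₋₁=0, q₋₂=1):
  k=0: a=5, p=5, q=1
  k=1: a=1, p=6, q=1
  k=2: a=3, p=23, q=4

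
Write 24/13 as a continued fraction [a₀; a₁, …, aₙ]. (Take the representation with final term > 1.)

24 = 1·13 + 11
13 = 1·11 + 2
11 = 5·2 + 1
2 = 2·1 + 0  (stop)
So 24/13 = [1; 1, 5, 2].

[1; 1, 5, 2]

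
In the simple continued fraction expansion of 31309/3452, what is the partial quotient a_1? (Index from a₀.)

31309 = 9·3452 + 241   →  a_0 = 9
3452 = 14·241 + 78   →  a_1 = 14

14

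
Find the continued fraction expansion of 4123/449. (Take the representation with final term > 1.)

[9; 5, 2, 9, 1, 3]

4123 = 9*449 + 82
449 = 5*82 + 39
82 = 2*39 + 4
39 = 9*4 + 3
4 = 1*3 + 1
3 = 3*1 + 0  (stop)
So 4123/449 = [9; 5, 2, 9, 1, 3].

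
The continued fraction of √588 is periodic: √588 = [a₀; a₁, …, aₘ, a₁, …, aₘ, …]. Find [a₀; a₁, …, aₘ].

a₀ = ⌊√588⌋ = 24.
With m₀=0, d₀=1 and mₖ₊₁ = dₖaₖ − mₖ, dₖ₊₁ = (n − mₖ₊₁²)/dₖ, aₖ₊₁ = ⌊(a₀+mₖ₊₁)/dₖ₊₁⌋:
  k=1: m=24, d=12, a=4
  k=2: m=24, d=1, a=48
d=1 and a=2a₀=48 at k=2, so the next step gives (m, d) = (24, 12) again — its k=1 value — and the period has length 2.

[24; 4, 48]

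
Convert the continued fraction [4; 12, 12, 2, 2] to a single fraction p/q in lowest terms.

3058/749

Using pₖ = aₖpₖ₋₁ + pₖ₋₂ and qₖ = aₖqₖ₋₁ + qₖ₋₂:
  k=0: a=4, p=4, q=1
  k=1: a=12, p=49, q=12
  k=2: a=12, p=592, q=145
  k=3: a=2, p=1233, q=302
  k=4: a=2, p=3058, q=749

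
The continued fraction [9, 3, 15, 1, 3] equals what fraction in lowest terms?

1800/193

Fold from the inside: start with 3/1.
  1 + 1/3 = 4/3
  15 + 3/4 = 63/4
  3 + 4/63 = 193/63
  9 + 63/193 = 1800/193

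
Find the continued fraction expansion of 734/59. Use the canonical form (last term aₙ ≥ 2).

[12; 2, 3, 1, 2, 2]

734 = 12*59 + 26
59 = 2*26 + 7
26 = 3*7 + 5
7 = 1*5 + 2
5 = 2*2 + 1
2 = 2*1 + 0  (stop)
So 734/59 = [12; 2, 3, 1, 2, 2].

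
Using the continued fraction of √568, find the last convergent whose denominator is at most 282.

√568 = [23; 1, 4, 1, 46, …] (period length 4).
Convergents:
  p_0/q_0 = 23/1
  p_1/q_1 = 24/1
  p_2/q_2 = 119/5
  p_3/q_3 = 143/6
  p_4/q_4 = 6697/281
  p_5/q_5 = 6840/287
q_4 = 281 ≤ 282 < 287 = q_5, so the answer is 6697/281.

6697/281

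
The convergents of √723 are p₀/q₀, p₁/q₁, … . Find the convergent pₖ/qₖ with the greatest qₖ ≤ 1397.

√723 = [26; 1, 7, 1, 52, …] (period length 4).
Convergents:
  p_0/q_0 = 26/1
  p_1/q_1 = 27/1
  p_2/q_2 = 215/8
  p_3/q_3 = 242/9
  p_4/q_4 = 12799/476
  p_5/q_5 = 13041/485
  p_6/q_6 = 104086/3871
q_5 = 485 ≤ 1397 < 3871 = q_6, so the answer is 13041/485.

13041/485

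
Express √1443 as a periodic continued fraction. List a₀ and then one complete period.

[37; 1, 74]

a₀ = ⌊√1443⌋ = 37.
With m₀=0, d₀=1 and mₖ₊₁ = dₖaₖ − mₖ, dₖ₊₁ = (n − mₖ₊₁²)/dₖ, aₖ₊₁ = ⌊(a₀+mₖ₊₁)/dₖ₊₁⌋:
  k=1: m=37, d=74, a=1
  k=2: m=37, d=1, a=74
d=1 and a=2a₀=74 at k=2, so the next step gives (m, d) = (37, 74) again — its k=1 value — and the period has length 2.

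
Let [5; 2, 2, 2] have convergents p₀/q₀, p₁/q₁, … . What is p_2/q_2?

27/5

Using pₖ = aₖpₖ₋₁ + pₖ₋₂, qₖ = aₖqₖ₋₁ + qₖ₋₂ (with p₋₁=1, p₋₂=0, q₋₁=0, q₋₂=1):
  k=0: a=5, p=5, q=1
  k=1: a=2, p=11, q=2
  k=2: a=2, p=27, q=5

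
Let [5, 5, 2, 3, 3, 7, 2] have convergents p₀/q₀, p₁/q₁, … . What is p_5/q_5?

4733/913

Using pₖ = aₖpₖ₋₁ + pₖ₋₂, qₖ = aₖqₖ₋₁ + qₖ₋₂ (with p₋₁=1, p₋₂=0, q₋₁=0, q₋₂=1):
  k=0: a=5, p=5, q=1
  k=1: a=5, p=26, q=5
  k=2: a=2, p=57, q=11
  k=3: a=3, p=197, q=38
  k=4: a=3, p=648, q=125
  k=5: a=7, p=4733, q=913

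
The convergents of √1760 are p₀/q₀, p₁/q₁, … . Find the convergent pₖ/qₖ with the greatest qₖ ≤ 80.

881/21

√1760 = [41; 1, 19, 1, 82, …] (period length 4).
Convergents:
  p_0/q_0 = 41/1
  p_1/q_1 = 42/1
  p_2/q_2 = 839/20
  p_3/q_3 = 881/21
  p_4/q_4 = 73081/1742
q_3 = 21 ≤ 80 < 1742 = q_4, so the answer is 881/21.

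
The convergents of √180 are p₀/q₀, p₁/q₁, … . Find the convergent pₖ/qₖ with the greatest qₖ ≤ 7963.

51841/3864

√180 = [13; 2, 2, 2, 26, …] (period length 4).
Convergents:
  p_0/q_0 = 13/1
  p_1/q_1 = 27/2
  p_2/q_2 = 67/5
  p_3/q_3 = 161/12
  p_4/q_4 = 4253/317
  p_5/q_5 = 8667/646
  p_6/q_6 = 21587/1609
  p_7/q_7 = 51841/3864
  p_8/q_8 = 1369453/102073
q_7 = 3864 ≤ 7963 < 102073 = q_8, so the answer is 51841/3864.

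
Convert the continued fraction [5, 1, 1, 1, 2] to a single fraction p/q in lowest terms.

Fold from the inside: start with 2/1.
  1 + 1/2 = 3/2
  1 + 2/3 = 5/3
  1 + 3/5 = 8/5
  5 + 5/8 = 45/8

45/8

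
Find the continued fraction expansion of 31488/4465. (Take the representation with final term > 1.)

[7; 19, 6, 7, 1, 1, 2]

31488 = 7×4465 + 233
4465 = 19×233 + 38
233 = 6×38 + 5
38 = 7×5 + 3
5 = 1×3 + 2
3 = 1×2 + 1
2 = 2×1 + 0  (stop)
So 31488/4465 = [7; 19, 6, 7, 1, 1, 2].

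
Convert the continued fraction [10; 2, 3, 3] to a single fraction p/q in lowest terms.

240/23

Fold from the inside: start with 3/1.
  3 + 1/3 = 10/3
  2 + 3/10 = 23/10
  10 + 10/23 = 240/23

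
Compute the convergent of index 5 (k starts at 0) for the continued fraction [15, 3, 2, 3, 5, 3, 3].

Using pₖ = aₖpₖ₋₁ + pₖ₋₂, qₖ = aₖqₖ₋₁ + qₖ₋₂ (with p₋₁=1, p₋₂=0, q₋₁=0, q₋₂=1):
  k=0: a=15, p=15, q=1
  k=1: a=3, p=46, q=3
  k=2: a=2, p=107, q=7
  k=3: a=3, p=367, q=24
  k=4: a=5, p=1942, q=127
  k=5: a=3, p=6193, q=405

6193/405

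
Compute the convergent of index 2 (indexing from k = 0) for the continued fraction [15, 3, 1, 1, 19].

Using pₖ = aₖpₖ₋₁ + pₖ₋₂, qₖ = aₖqₖ₋₁ + qₖ₋₂ (with p₋₁=1, p₋₂=0, q₋₁=0, q₋₂=1):
  k=0: a=15, p=15, q=1
  k=1: a=3, p=46, q=3
  k=2: a=1, p=61, q=4

61/4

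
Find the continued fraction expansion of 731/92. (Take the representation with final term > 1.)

731 = 7·92 + 87
92 = 1·87 + 5
87 = 17·5 + 2
5 = 2·2 + 1
2 = 2·1 + 0  (stop)
So 731/92 = [7; 1, 17, 2, 2].

[7; 1, 17, 2, 2]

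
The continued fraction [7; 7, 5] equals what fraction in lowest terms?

257/36

Using pₖ = aₖpₖ₋₁ + pₖ₋₂ and qₖ = aₖqₖ₋₁ + qₖ₋₂:
  k=0: a=7, p=7, q=1
  k=1: a=7, p=50, q=7
  k=2: a=5, p=257, q=36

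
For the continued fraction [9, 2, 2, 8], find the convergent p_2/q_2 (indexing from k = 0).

47/5

Using pₖ = aₖpₖ₋₁ + pₖ₋₂, qₖ = aₖqₖ₋₁ + qₖ₋₂ (with p₋₁=1, p₋₂=0, q₋₁=0, q₋₂=1):
  k=0: a=9, p=9, q=1
  k=1: a=2, p=19, q=2
  k=2: a=2, p=47, q=5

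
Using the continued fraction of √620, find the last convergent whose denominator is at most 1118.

√620 = [24; 1, 8, 1, 48, …] (period length 4).
Convergents:
  p_0/q_0 = 24/1
  p_1/q_1 = 25/1
  p_2/q_2 = 224/9
  p_3/q_3 = 249/10
  p_4/q_4 = 12176/489
  p_5/q_5 = 12425/499
  p_6/q_6 = 111576/4481
q_5 = 499 ≤ 1118 < 4481 = q_6, so the answer is 12425/499.

12425/499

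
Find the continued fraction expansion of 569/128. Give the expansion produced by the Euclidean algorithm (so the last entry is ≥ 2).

569 = 4*128 + 57
128 = 2*57 + 14
57 = 4*14 + 1
14 = 14*1 + 0  (stop)
So 569/128 = [4; 2, 4, 14].

[4; 2, 4, 14]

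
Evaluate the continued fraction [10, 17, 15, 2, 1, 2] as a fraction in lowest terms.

Using pₖ = aₖpₖ₋₁ + pₖ₋₂ and qₖ = aₖqₖ₋₁ + qₖ₋₂:
  k=0: a=10, p=10, q=1
  k=1: a=17, p=171, q=17
  k=2: a=15, p=2575, q=256
  k=3: a=2, p=5321, q=529
  k=4: a=1, p=7896, q=785
  k=5: a=2, p=21113, q=2099

21113/2099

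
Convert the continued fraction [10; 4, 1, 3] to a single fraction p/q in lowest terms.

Fold from the inside: start with 3/1.
  1 + 1/3 = 4/3
  4 + 3/4 = 19/4
  10 + 4/19 = 194/19

194/19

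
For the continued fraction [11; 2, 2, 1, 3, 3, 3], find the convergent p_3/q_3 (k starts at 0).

80/7

Using pₖ = aₖpₖ₋₁ + pₖ₋₂, qₖ = aₖqₖ₋₁ + qₖ₋₂ (with p₋₁=1, p₋₂=0, q₋₁=0, q₋₂=1):
  k=0: a=11, p=11, q=1
  k=1: a=2, p=23, q=2
  k=2: a=2, p=57, q=5
  k=3: a=1, p=80, q=7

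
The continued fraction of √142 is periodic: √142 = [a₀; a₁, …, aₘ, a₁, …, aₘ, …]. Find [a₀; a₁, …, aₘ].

a₀ = ⌊√142⌋ = 11.
With m₀=0, d₀=1 and mₖ₊₁ = dₖaₖ − mₖ, dₖ₊₁ = (n − mₖ₊₁²)/dₖ, aₖ₊₁ = ⌊(a₀+mₖ₊₁)/dₖ₊₁⌋:
  k=1: m=11, d=21, a=1
  k=2: m=10, d=2, a=10
  k=3: m=10, d=21, a=1
  k=4: m=11, d=1, a=22
d=1 and a=2a₀=22 at k=4, so the next step gives (m, d) = (11, 21) again — its k=1 value — and the period has length 4.

[11; 1, 10, 1, 22]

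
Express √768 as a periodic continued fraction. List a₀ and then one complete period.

[27; 1, 2, 2, 13, 2, 2, 1, 54]

a₀ = ⌊√768⌋ = 27.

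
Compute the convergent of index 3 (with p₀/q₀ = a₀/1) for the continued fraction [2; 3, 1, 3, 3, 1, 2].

Using pₖ = aₖpₖ₋₁ + pₖ₋₂, qₖ = aₖqₖ₋₁ + qₖ₋₂ (with p₋₁=1, p₋₂=0, q₋₁=0, q₋₂=1):
  k=0: a=2, p=2, q=1
  k=1: a=3, p=7, q=3
  k=2: a=1, p=9, q=4
  k=3: a=3, p=34, q=15

34/15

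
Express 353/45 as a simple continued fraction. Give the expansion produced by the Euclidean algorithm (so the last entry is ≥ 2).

353 = 7*45 + 38
45 = 1*38 + 7
38 = 5*7 + 3
7 = 2*3 + 1
3 = 3*1 + 0  (stop)
So 353/45 = [7; 1, 5, 2, 3].

[7; 1, 5, 2, 3]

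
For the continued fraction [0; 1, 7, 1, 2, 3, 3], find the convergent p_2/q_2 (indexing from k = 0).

Using pₖ = aₖpₖ₋₁ + pₖ₋₂, qₖ = aₖqₖ₋₁ + qₖ₋₂ (with p₋₁=1, p₋₂=0, q₋₁=0, q₋₂=1):
  k=0: a=0, p=0, q=1
  k=1: a=1, p=1, q=1
  k=2: a=7, p=7, q=8

7/8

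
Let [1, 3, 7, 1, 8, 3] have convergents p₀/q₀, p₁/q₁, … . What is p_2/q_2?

Using pₖ = aₖpₖ₋₁ + pₖ₋₂, qₖ = aₖqₖ₋₁ + qₖ₋₂ (with p₋₁=1, p₋₂=0, q₋₁=0, q₋₂=1):
  k=0: a=1, p=1, q=1
  k=1: a=3, p=4, q=3
  k=2: a=7, p=29, q=22

29/22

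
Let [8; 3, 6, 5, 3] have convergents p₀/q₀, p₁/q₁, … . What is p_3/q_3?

815/98

Using pₖ = aₖpₖ₋₁ + pₖ₋₂, qₖ = aₖqₖ₋₁ + qₖ₋₂ (with p₋₁=1, p₋₂=0, q₋₁=0, q₋₂=1):
  k=0: a=8, p=8, q=1
  k=1: a=3, p=25, q=3
  k=2: a=6, p=158, q=19
  k=3: a=5, p=815, q=98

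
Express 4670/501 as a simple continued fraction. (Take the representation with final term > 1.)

[9; 3, 8, 1, 17]

4670 = 9*501 + 161
501 = 3*161 + 18
161 = 8*18 + 17
18 = 1*17 + 1
17 = 17*1 + 0  (stop)
So 4670/501 = [9; 3, 8, 1, 17].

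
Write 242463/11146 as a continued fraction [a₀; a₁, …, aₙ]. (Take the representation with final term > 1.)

[21; 1, 3, 18, 3, 16, 3]

242463 = 21·11146 + 8397
11146 = 1·8397 + 2749
8397 = 3·2749 + 150
2749 = 18·150 + 49
150 = 3·49 + 3
49 = 16·3 + 1
3 = 3·1 + 0  (stop)
So 242463/11146 = [21; 1, 3, 18, 3, 16, 3].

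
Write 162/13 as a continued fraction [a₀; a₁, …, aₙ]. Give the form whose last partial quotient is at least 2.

[12; 2, 6]

162 = 12×13 + 6
13 = 2×6 + 1
6 = 6×1 + 0  (stop)
So 162/13 = [12; 2, 6].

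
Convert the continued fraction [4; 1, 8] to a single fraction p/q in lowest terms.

44/9

Using pₖ = aₖpₖ₋₁ + pₖ₋₂ and qₖ = aₖqₖ₋₁ + qₖ₋₂:
  k=0: a=4, p=4, q=1
  k=1: a=1, p=5, q=1
  k=2: a=8, p=44, q=9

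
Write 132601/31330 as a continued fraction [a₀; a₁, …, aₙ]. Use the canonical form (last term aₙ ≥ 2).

[4; 4, 3, 3, 3, 18, 12]

132601 = 4*31330 + 7281
31330 = 4*7281 + 2206
7281 = 3*2206 + 663
2206 = 3*663 + 217
663 = 3*217 + 12
217 = 18*12 + 1
12 = 12*1 + 0  (stop)
So 132601/31330 = [4; 4, 3, 3, 3, 18, 12].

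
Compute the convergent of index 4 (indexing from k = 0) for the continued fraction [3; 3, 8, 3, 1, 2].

Using pₖ = aₖpₖ₋₁ + pₖ₋₂, qₖ = aₖqₖ₋₁ + qₖ₋₂ (with p₋₁=1, p₋₂=0, q₋₁=0, q₋₂=1):
  k=0: a=3, p=3, q=1
  k=1: a=3, p=10, q=3
  k=2: a=8, p=83, q=25
  k=3: a=3, p=259, q=78
  k=4: a=1, p=342, q=103

342/103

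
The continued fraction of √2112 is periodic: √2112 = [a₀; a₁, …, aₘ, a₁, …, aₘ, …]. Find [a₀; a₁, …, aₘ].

[45; 1, 21, 1, 90]

a₀ = ⌊√2112⌋ = 45.
With m₀=0, d₀=1 and mₖ₊₁ = dₖaₖ − mₖ, dₖ₊₁ = (n − mₖ₊₁²)/dₖ, aₖ₊₁ = ⌊(a₀+mₖ₊₁)/dₖ₊₁⌋:
  k=1: m=45, d=87, a=1
  k=2: m=42, d=4, a=21
  k=3: m=42, d=87, a=1
  k=4: m=45, d=1, a=90
d=1 and a=2a₀=90 at k=4, so the next step gives (m, d) = (45, 87) again — its k=1 value — and the period has length 4.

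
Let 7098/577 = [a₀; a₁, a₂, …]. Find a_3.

6

7098 = 12·577 + 174   →  a_0 = 12
577 = 3·174 + 55   →  a_1 = 3
174 = 3·55 + 9   →  a_2 = 3
55 = 6·9 + 1   →  a_3 = 6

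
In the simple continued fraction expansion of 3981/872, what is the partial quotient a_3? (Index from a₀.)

3

3981 = 4·872 + 493   →  a_0 = 4
872 = 1·493 + 379   →  a_1 = 1
493 = 1·379 + 114   →  a_2 = 1
379 = 3·114 + 37   →  a_3 = 3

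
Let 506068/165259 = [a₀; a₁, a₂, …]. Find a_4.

506068 = 3·165259 + 10291   →  a_0 = 3
165259 = 16·10291 + 603   →  a_1 = 16
10291 = 17·603 + 40   →  a_2 = 17
603 = 15·40 + 3   →  a_3 = 15
40 = 13·3 + 1   →  a_4 = 13

13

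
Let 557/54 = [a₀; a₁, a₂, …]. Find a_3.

557 = 10·54 + 17   →  a_0 = 10
54 = 3·17 + 3   →  a_1 = 3
17 = 5·3 + 2   →  a_2 = 5
3 = 1·2 + 1   →  a_3 = 1

1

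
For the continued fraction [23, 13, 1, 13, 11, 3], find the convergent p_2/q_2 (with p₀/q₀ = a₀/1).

323/14

Using pₖ = aₖpₖ₋₁ + pₖ₋₂, qₖ = aₖqₖ₋₁ + qₖ₋₂ (with p₋₁=1, p₋₂=0, q₋₁=0, q₋₂=1):
  k=0: a=23, p=23, q=1
  k=1: a=13, p=300, q=13
  k=2: a=1, p=323, q=14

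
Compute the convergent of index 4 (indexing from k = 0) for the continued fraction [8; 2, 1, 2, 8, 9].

561/67

Using pₖ = aₖpₖ₋₁ + pₖ₋₂, qₖ = aₖqₖ₋₁ + qₖ₋₂ (with p₋₁=1, p₋₂=0, q₋₁=0, q₋₂=1):
  k=0: a=8, p=8, q=1
  k=1: a=2, p=17, q=2
  k=2: a=1, p=25, q=3
  k=3: a=2, p=67, q=8
  k=4: a=8, p=561, q=67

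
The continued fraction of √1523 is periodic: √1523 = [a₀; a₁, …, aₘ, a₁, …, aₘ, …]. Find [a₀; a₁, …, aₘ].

[39; 39, 78]

a₀ = ⌊√1523⌋ = 39.
With m₀=0, d₀=1 and mₖ₊₁ = dₖaₖ − mₖ, dₖ₊₁ = (n − mₖ₊₁²)/dₖ, aₖ₊₁ = ⌊(a₀+mₖ₊₁)/dₖ₊₁⌋:
  k=1: m=39, d=2, a=39
  k=2: m=39, d=1, a=78
d=1 and a=2a₀=78 at k=2, so the next step gives (m, d) = (39, 2) again — its k=1 value — and the period has length 2.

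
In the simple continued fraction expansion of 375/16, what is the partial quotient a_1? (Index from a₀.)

375 = 23·16 + 7   →  a_0 = 23
16 = 2·7 + 2   →  a_1 = 2

2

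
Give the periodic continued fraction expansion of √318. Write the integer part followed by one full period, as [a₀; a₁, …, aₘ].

[17; 1, 4, 1, 34]

a₀ = ⌊√318⌋ = 17.
With m₀=0, d₀=1 and mₖ₊₁ = dₖaₖ − mₖ, dₖ₊₁ = (n − mₖ₊₁²)/dₖ, aₖ₊₁ = ⌊(a₀+mₖ₊₁)/dₖ₊₁⌋:
  k=1: m=17, d=29, a=1
  k=2: m=12, d=6, a=4
  k=3: m=12, d=29, a=1
  k=4: m=17, d=1, a=34
d=1 and a=2a₀=34 at k=4, so the next step gives (m, d) = (17, 29) again — its k=1 value — and the period has length 4.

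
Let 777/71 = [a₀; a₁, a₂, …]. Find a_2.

777 = 10·71 + 67   →  a_0 = 10
71 = 1·67 + 4   →  a_1 = 1
67 = 16·4 + 3   →  a_2 = 16

16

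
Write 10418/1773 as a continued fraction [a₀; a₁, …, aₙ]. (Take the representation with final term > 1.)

[5; 1, 7, 16, 1, 12]

10418 = 5·1773 + 1553
1773 = 1·1553 + 220
1553 = 7·220 + 13
220 = 16·13 + 12
13 = 1·12 + 1
12 = 12·1 + 0  (stop)
So 10418/1773 = [5; 1, 7, 16, 1, 12].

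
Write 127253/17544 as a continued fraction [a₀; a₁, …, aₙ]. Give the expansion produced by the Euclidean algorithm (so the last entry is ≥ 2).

127253 = 7×17544 + 4445
17544 = 3×4445 + 4209
4445 = 1×4209 + 236
4209 = 17×236 + 197
236 = 1×197 + 39
197 = 5×39 + 2
39 = 19×2 + 1
2 = 2×1 + 0  (stop)
So 127253/17544 = [7; 3, 1, 17, 1, 5, 19, 2].

[7; 3, 1, 17, 1, 5, 19, 2]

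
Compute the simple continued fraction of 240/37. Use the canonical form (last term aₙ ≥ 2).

240 = 6·37 + 18
37 = 2·18 + 1
18 = 18·1 + 0  (stop)
So 240/37 = [6; 2, 18].

[6; 2, 18]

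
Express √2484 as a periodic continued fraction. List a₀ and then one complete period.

a₀ = ⌊√2484⌋ = 49.
With m₀=0, d₀=1 and mₖ₊₁ = dₖaₖ − mₖ, dₖ₊₁ = (n − mₖ₊₁²)/dₖ, aₖ₊₁ = ⌊(a₀+mₖ₊₁)/dₖ₊₁⌋:
  k=1: m=49, d=83, a=1
  k=2: m=34, d=16, a=5
  k=3: m=46, d=23, a=4
  k=4: m=46, d=16, a=5
  k=5: m=34, d=83, a=1
  k=6: m=49, d=1, a=98
d=1 and a=2a₀=98 at k=6, so the next step gives (m, d) = (49, 83) again — its k=1 value — and the period has length 6.

[49; 1, 5, 4, 5, 1, 98]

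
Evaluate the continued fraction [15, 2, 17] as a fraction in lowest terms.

542/35

Using pₖ = aₖpₖ₋₁ + pₖ₋₂ and qₖ = aₖqₖ₋₁ + qₖ₋₂:
  k=0: a=15, p=15, q=1
  k=1: a=2, p=31, q=2
  k=2: a=17, p=542, q=35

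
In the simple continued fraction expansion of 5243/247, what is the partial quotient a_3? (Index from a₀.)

2

5243 = 21·247 + 56   →  a_0 = 21
247 = 4·56 + 23   →  a_1 = 4
56 = 2·23 + 10   →  a_2 = 2
23 = 2·10 + 3   →  a_3 = 2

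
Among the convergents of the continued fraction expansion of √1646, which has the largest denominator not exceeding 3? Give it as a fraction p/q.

81/2

√1646 = [40; 1, 1, 3, 40, 3, 1, 1, 80, …] (period length 8).
Convergents:
  p_0/q_0 = 40/1
  p_1/q_1 = 41/1
  p_2/q_2 = 81/2
  p_3/q_3 = 284/7
q_2 = 2 ≤ 3 < 7 = q_3, so the answer is 81/2.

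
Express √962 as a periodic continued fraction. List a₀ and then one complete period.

[31; 62]

a₀ = ⌊√962⌋ = 31.
With m₀=0, d₀=1 and mₖ₊₁ = dₖaₖ − mₖ, dₖ₊₁ = (n − mₖ₊₁²)/dₖ, aₖ₊₁ = ⌊(a₀+mₖ₊₁)/dₖ₊₁⌋:
  k=1: m=31, d=1, a=62
d=1 and a=2a₀=62 at k=1, so the next step gives (m, d) = (31, 1) again — its k=1 value — and the period has length 1.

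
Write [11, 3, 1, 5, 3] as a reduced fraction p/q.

822/73

Fold from the inside: start with 3/1.
  5 + 1/3 = 16/3
  1 + 3/16 = 19/16
  3 + 16/19 = 73/19
  11 + 19/73 = 822/73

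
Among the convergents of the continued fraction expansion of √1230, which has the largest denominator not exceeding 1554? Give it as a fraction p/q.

√1230 = [35; 14, 70, …] (period length 2).
Convergents:
  p_0/q_0 = 35/1
  p_1/q_1 = 491/14
  p_2/q_2 = 34405/981
  p_3/q_3 = 482161/13748
q_2 = 981 ≤ 1554 < 13748 = q_3, so the answer is 34405/981.

34405/981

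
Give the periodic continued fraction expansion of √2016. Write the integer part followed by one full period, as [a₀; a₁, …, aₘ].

a₀ = ⌊√2016⌋ = 44.
With m₀=0, d₀=1 and mₖ₊₁ = dₖaₖ − mₖ, dₖ₊₁ = (n − mₖ₊₁²)/dₖ, aₖ₊₁ = ⌊(a₀+mₖ₊₁)/dₖ₊₁⌋:
  k=1: m=44, d=80, a=1
  k=2: m=36, d=9, a=8
  k=3: m=36, d=80, a=1
  k=4: m=44, d=1, a=88
d=1 and a=2a₀=88 at k=4, so the next step gives (m, d) = (44, 80) again — its k=1 value — and the period has length 4.

[44; 1, 8, 1, 88]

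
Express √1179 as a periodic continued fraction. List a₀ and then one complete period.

a₀ = ⌊√1179⌋ = 34.
With m₀=0, d₀=1 and mₖ₊₁ = dₖaₖ − mₖ, dₖ₊₁ = (n − mₖ₊₁²)/dₖ, aₖ₊₁ = ⌊(a₀+mₖ₊₁)/dₖ₊₁⌋:
  k=1: m=34, d=23, a=2
  k=2: m=12, d=45, a=1
  k=3: m=33, d=2, a=33
  k=4: m=33, d=45, a=1
  k=5: m=12, d=23, a=2
  k=6: m=34, d=1, a=68
d=1 and a=2a₀=68 at k=6, so the next step gives (m, d) = (34, 23) again — its k=1 value — and the period has length 6.

[34; 2, 1, 33, 1, 2, 68]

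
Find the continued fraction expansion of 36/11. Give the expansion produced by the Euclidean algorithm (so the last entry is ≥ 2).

36 = 3×11 + 3
11 = 3×3 + 2
3 = 1×2 + 1
2 = 2×1 + 0  (stop)
So 36/11 = [3; 3, 1, 2].

[3; 3, 1, 2]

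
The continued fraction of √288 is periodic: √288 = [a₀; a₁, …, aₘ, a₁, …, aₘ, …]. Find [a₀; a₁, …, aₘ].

[16; 1, 32]

a₀ = ⌊√288⌋ = 16.
With m₀=0, d₀=1 and mₖ₊₁ = dₖaₖ − mₖ, dₖ₊₁ = (n − mₖ₊₁²)/dₖ, aₖ₊₁ = ⌊(a₀+mₖ₊₁)/dₖ₊₁⌋:
  k=1: m=16, d=32, a=1
  k=2: m=16, d=1, a=32
d=1 and a=2a₀=32 at k=2, so the next step gives (m, d) = (16, 32) again — its k=1 value — and the period has length 2.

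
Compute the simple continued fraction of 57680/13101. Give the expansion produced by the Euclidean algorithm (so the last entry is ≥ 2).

57680 = 4·13101 + 5276
13101 = 2·5276 + 2549
5276 = 2·2549 + 178
2549 = 14·178 + 57
178 = 3·57 + 7
57 = 8·7 + 1
7 = 7·1 + 0  (stop)
So 57680/13101 = [4; 2, 2, 14, 3, 8, 7].

[4; 2, 2, 14, 3, 8, 7]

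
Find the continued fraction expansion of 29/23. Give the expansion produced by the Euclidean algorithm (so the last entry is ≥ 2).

29 = 1*23 + 6
23 = 3*6 + 5
6 = 1*5 + 1
5 = 5*1 + 0  (stop)
So 29/23 = [1; 3, 1, 5].

[1; 3, 1, 5]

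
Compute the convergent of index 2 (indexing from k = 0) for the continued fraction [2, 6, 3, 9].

Using pₖ = aₖpₖ₋₁ + pₖ₋₂, qₖ = aₖqₖ₋₁ + qₖ₋₂ (with p₋₁=1, p₋₂=0, q₋₁=0, q₋₂=1):
  k=0: a=2, p=2, q=1
  k=1: a=6, p=13, q=6
  k=2: a=3, p=41, q=19

41/19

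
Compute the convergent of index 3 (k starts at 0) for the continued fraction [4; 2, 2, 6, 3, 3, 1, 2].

141/32

Using pₖ = aₖpₖ₋₁ + pₖ₋₂, qₖ = aₖqₖ₋₁ + qₖ₋₂ (with p₋₁=1, p₋₂=0, q₋₁=0, q₋₂=1):
  k=0: a=4, p=4, q=1
  k=1: a=2, p=9, q=2
  k=2: a=2, p=22, q=5
  k=3: a=6, p=141, q=32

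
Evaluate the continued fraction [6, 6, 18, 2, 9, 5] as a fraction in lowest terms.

66886/10849

Fold from the inside: start with 5/1.
  9 + 1/5 = 46/5
  2 + 5/46 = 97/46
  18 + 46/97 = 1792/97
  6 + 97/1792 = 10849/1792
  6 + 1792/10849 = 66886/10849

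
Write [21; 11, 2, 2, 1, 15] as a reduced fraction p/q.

26507/1257

Fold from the inside: start with 15/1.
  1 + 1/15 = 16/15
  2 + 15/16 = 47/16
  2 + 16/47 = 110/47
  11 + 47/110 = 1257/110
  21 + 110/1257 = 26507/1257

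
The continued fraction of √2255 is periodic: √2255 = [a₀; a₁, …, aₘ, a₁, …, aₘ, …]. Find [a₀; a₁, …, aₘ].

[47; 2, 18, 2, 94]

a₀ = ⌊√2255⌋ = 47.
With m₀=0, d₀=1 and mₖ₊₁ = dₖaₖ − mₖ, dₖ₊₁ = (n − mₖ₊₁²)/dₖ, aₖ₊₁ = ⌊(a₀+mₖ₊₁)/dₖ₊₁⌋:
  k=1: m=47, d=46, a=2
  k=2: m=45, d=5, a=18
  k=3: m=45, d=46, a=2
  k=4: m=47, d=1, a=94
d=1 and a=2a₀=94 at k=4, so the next step gives (m, d) = (47, 46) again — its k=1 value — and the period has length 4.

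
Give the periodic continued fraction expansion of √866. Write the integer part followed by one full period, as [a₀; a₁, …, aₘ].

a₀ = ⌊√866⌋ = 29.
With m₀=0, d₀=1 and mₖ₊₁ = dₖaₖ − mₖ, dₖ₊₁ = (n − mₖ₊₁²)/dₖ, aₖ₊₁ = ⌊(a₀+mₖ₊₁)/dₖ₊₁⌋:
  k=1: m=29, d=25, a=2
  k=2: m=21, d=17, a=2
  k=3: m=13, d=41, a=1
  k=4: m=28, d=2, a=28
  k=5: m=28, d=41, a=1
  k=6: m=13, d=17, a=2
  k=7: m=21, d=25, a=2
  k=8: m=29, d=1, a=58
d=1 and a=2a₀=58 at k=8, so the next step gives (m, d) = (29, 25) again — its k=1 value — and the period has length 8.

[29; 2, 2, 1, 28, 1, 2, 2, 58]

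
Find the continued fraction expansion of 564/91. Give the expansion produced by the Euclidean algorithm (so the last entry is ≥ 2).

[6; 5, 18]

564 = 6*91 + 18
91 = 5*18 + 1
18 = 18*1 + 0  (stop)
So 564/91 = [6; 5, 18].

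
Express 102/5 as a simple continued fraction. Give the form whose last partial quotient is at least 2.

[20; 2, 2]

102 = 20*5 + 2
5 = 2*2 + 1
2 = 2*1 + 0  (stop)
So 102/5 = [20; 2, 2].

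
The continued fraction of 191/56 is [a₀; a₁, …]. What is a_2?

191 = 3·56 + 23   →  a_0 = 3
56 = 2·23 + 10   →  a_1 = 2
23 = 2·10 + 3   →  a_2 = 2

2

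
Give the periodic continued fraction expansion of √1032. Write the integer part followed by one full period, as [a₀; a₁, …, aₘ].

[32; 8, 64]

a₀ = ⌊√1032⌋ = 32.
With m₀=0, d₀=1 and mₖ₊₁ = dₖaₖ − mₖ, dₖ₊₁ = (n − mₖ₊₁²)/dₖ, aₖ₊₁ = ⌊(a₀+mₖ₊₁)/dₖ₊₁⌋:
  k=1: m=32, d=8, a=8
  k=2: m=32, d=1, a=64
d=1 and a=2a₀=64 at k=2, so the next step gives (m, d) = (32, 8) again — its k=1 value — and the period has length 2.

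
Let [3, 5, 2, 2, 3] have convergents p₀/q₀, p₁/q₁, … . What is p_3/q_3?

Using pₖ = aₖpₖ₋₁ + pₖ₋₂, qₖ = aₖqₖ₋₁ + qₖ₋₂ (with p₋₁=1, p₋₂=0, q₋₁=0, q₋₂=1):
  k=0: a=3, p=3, q=1
  k=1: a=5, p=16, q=5
  k=2: a=2, p=35, q=11
  k=3: a=2, p=86, q=27

86/27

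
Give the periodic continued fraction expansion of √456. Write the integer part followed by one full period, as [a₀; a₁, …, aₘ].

[21; 2, 1, 4, 1, 2, 42]

a₀ = ⌊√456⌋ = 21.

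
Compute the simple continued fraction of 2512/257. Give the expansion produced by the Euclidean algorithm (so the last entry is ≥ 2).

[9; 1, 3, 2, 3, 8]

2512 = 9·257 + 199
257 = 1·199 + 58
199 = 3·58 + 25
58 = 2·25 + 8
25 = 3·8 + 1
8 = 8·1 + 0  (stop)
So 2512/257 = [9; 1, 3, 2, 3, 8].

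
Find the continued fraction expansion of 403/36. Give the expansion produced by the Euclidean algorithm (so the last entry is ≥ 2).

[11; 5, 7]

403 = 11*36 + 7
36 = 5*7 + 1
7 = 7*1 + 0  (stop)
So 403/36 = [11; 5, 7].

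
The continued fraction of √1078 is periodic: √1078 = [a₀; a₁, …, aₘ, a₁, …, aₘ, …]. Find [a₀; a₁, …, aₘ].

[32; 1, 4, 1, 64]

a₀ = ⌊√1078⌋ = 32.
With m₀=0, d₀=1 and mₖ₊₁ = dₖaₖ − mₖ, dₖ₊₁ = (n − mₖ₊₁²)/dₖ, aₖ₊₁ = ⌊(a₀+mₖ₊₁)/dₖ₊₁⌋:
  k=1: m=32, d=54, a=1
  k=2: m=22, d=11, a=4
  k=3: m=22, d=54, a=1
  k=4: m=32, d=1, a=64
d=1 and a=2a₀=64 at k=4, so the next step gives (m, d) = (32, 54) again — its k=1 value — and the period has length 4.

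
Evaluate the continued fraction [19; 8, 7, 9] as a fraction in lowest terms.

9963/521

Using pₖ = aₖpₖ₋₁ + pₖ₋₂ and qₖ = aₖqₖ₋₁ + qₖ₋₂:
  k=0: a=19, p=19, q=1
  k=1: a=8, p=153, q=8
  k=2: a=7, p=1090, q=57
  k=3: a=9, p=9963, q=521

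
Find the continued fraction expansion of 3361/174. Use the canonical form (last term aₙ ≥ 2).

3361 = 19·174 + 55
174 = 3·55 + 9
55 = 6·9 + 1
9 = 9·1 + 0  (stop)
So 3361/174 = [19; 3, 6, 9].

[19; 3, 6, 9]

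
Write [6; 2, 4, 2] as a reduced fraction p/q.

129/20

Fold from the inside: start with 2/1.
  4 + 1/2 = 9/2
  2 + 2/9 = 20/9
  6 + 9/20 = 129/20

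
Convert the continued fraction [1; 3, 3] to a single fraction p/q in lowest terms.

Fold from the inside: start with 3/1.
  3 + 1/3 = 10/3
  1 + 3/10 = 13/10

13/10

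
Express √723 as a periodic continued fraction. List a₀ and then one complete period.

a₀ = ⌊√723⌋ = 26.
With m₀=0, d₀=1 and mₖ₊₁ = dₖaₖ − mₖ, dₖ₊₁ = (n − mₖ₊₁²)/dₖ, aₖ₊₁ = ⌊(a₀+mₖ₊₁)/dₖ₊₁⌋:
  k=1: m=26, d=47, a=1
  k=2: m=21, d=6, a=7
  k=3: m=21, d=47, a=1
  k=4: m=26, d=1, a=52
d=1 and a=2a₀=52 at k=4, so the next step gives (m, d) = (26, 47) again — its k=1 value — and the period has length 4.

[26; 1, 7, 1, 52]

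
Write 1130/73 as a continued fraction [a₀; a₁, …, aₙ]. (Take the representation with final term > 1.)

1130 = 15×73 + 35
73 = 2×35 + 3
35 = 11×3 + 2
3 = 1×2 + 1
2 = 2×1 + 0  (stop)
So 1130/73 = [15; 2, 11, 1, 2].

[15; 2, 11, 1, 2]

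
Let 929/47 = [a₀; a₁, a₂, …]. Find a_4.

929 = 19·47 + 36   →  a_0 = 19
47 = 1·36 + 11   →  a_1 = 1
36 = 3·11 + 3   →  a_2 = 3
11 = 3·3 + 2   →  a_3 = 3
3 = 1·2 + 1   →  a_4 = 1

1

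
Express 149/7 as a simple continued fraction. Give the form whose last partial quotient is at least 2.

[21; 3, 2]

149 = 21*7 + 2
7 = 3*2 + 1
2 = 2*1 + 0  (stop)
So 149/7 = [21; 3, 2].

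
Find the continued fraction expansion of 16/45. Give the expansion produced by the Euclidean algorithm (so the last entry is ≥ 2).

[0; 2, 1, 4, 3]

16 = 0*45 + 16
45 = 2*16 + 13
16 = 1*13 + 3
13 = 4*3 + 1
3 = 3*1 + 0  (stop)
So 16/45 = [0; 2, 1, 4, 3].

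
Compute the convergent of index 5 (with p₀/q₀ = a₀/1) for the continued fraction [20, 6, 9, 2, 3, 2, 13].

18591/922

Using pₖ = aₖpₖ₋₁ + pₖ₋₂, qₖ = aₖqₖ₋₁ + qₖ₋₂ (with p₋₁=1, p₋₂=0, q₋₁=0, q₋₂=1):
  k=0: a=20, p=20, q=1
  k=1: a=6, p=121, q=6
  k=2: a=9, p=1109, q=55
  k=3: a=2, p=2339, q=116
  k=4: a=3, p=8126, q=403
  k=5: a=2, p=18591, q=922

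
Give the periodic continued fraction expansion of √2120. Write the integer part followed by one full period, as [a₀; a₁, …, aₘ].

a₀ = ⌊√2120⌋ = 46.
With m₀=0, d₀=1 and mₖ₊₁ = dₖaₖ − mₖ, dₖ₊₁ = (n − mₖ₊₁²)/dₖ, aₖ₊₁ = ⌊(a₀+mₖ₊₁)/dₖ₊₁⌋:
  k=1: m=46, d=4, a=23
  k=2: m=46, d=1, a=92
d=1 and a=2a₀=92 at k=2, so the next step gives (m, d) = (46, 4) again — its k=1 value — and the period has length 2.

[46; 23, 92]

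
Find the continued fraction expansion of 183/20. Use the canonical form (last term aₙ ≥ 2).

[9; 6, 1, 2]

183 = 9×20 + 3
20 = 6×3 + 2
3 = 1×2 + 1
2 = 2×1 + 0  (stop)
So 183/20 = [9; 6, 1, 2].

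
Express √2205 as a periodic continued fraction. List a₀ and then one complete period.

a₀ = ⌊√2205⌋ = 46.
With m₀=0, d₀=1 and mₖ₊₁ = dₖaₖ − mₖ, dₖ₊₁ = (n − mₖ₊₁²)/dₖ, aₖ₊₁ = ⌊(a₀+mₖ₊₁)/dₖ₊₁⌋:
  k=1: m=46, d=89, a=1
  k=2: m=43, d=4, a=22
  k=3: m=45, d=45, a=2
  k=4: m=45, d=4, a=22
  k=5: m=43, d=89, a=1
  k=6: m=46, d=1, a=92
d=1 and a=2a₀=92 at k=6, so the next step gives (m, d) = (46, 89) again — its k=1 value — and the period has length 6.

[46; 1, 22, 2, 22, 1, 92]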